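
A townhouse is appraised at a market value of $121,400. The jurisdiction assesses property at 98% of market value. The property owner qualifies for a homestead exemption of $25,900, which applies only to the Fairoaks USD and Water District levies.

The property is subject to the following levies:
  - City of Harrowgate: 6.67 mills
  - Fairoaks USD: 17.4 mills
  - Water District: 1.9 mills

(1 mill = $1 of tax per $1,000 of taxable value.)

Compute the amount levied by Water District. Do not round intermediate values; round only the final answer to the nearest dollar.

$177

Assessed value = $121,400 × 0.98 = $118,972
Water District taxable value = $118,972 − $25,900 = $93,072
Water District levy = $93,072 × 0.0019 = $176.8368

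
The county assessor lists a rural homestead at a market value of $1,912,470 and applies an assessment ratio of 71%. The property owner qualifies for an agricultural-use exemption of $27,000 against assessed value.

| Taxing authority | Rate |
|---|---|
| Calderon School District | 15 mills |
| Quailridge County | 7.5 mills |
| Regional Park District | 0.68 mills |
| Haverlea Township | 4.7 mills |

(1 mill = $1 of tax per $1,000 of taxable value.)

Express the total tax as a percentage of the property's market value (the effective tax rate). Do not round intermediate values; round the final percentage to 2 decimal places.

1.94%

Assessed value = $1,912,470 × 0.71 = $1,357,853.7
Taxable value = $1,357,853.7 − $27,000 = $1,330,853.7
Calderon School District: $1,330,853.7 × 0.015 = $19,962.8055
Quailridge County: $1,330,853.7 × 0.0075 = $9,981.40275
Regional Park District: $1,330,853.7 × 0.00068 = $904.980516
Haverlea Township: $1,330,853.7 × 0.0047 = $6,255.01239
Total tax = $37,104.201156
Effective rate = $37,104.201156 ÷ $1,912,470 = 1.94% of market value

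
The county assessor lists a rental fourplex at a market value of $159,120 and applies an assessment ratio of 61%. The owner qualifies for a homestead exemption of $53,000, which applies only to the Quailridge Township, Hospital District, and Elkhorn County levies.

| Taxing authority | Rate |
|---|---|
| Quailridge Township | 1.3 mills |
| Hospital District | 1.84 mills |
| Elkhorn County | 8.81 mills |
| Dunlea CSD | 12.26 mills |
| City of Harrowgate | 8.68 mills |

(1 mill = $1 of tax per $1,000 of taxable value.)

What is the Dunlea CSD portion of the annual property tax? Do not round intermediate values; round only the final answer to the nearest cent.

Assessed value = $159,120 × 0.61 = $97,063.2
Dunlea CSD taxable value = $97,063.2 (exemption does not apply)
Dunlea CSD levy = $97,063.2 × 0.01226 = $1,189.994832

$1,189.99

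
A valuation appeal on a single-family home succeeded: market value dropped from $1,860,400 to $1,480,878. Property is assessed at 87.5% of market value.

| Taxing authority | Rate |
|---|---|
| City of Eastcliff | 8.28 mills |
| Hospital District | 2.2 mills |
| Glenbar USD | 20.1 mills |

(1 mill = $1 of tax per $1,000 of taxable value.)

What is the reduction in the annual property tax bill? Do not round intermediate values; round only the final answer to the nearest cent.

Old assessed value = $1,860,400 × 0.875 = $1,627,850
New assessed value = $1,480,878 × 0.875 = $1,295,768.25
Combined rate = 0.00828 + 0.0022 + 0.0201 = 0.03058
Old tax = $1,627,850 × 0.03058 = $49,779.653
New tax = $1,295,768.25 × 0.03058 = $39,624.593085
Reduction = $49,779.653 − $39,624.593085 = $10,155.059915

$10,155.06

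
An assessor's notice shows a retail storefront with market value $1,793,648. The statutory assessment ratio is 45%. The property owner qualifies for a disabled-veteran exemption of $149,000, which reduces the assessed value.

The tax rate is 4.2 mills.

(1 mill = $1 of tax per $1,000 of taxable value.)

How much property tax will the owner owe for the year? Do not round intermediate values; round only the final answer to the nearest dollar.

$2,764

Assessed value = $1,793,648 × 0.45 = $807,141.6
Taxable value = $807,141.6 − $149,000 = $658,141.6
Tax = $658,141.6 × 0.0042 = $2,764.19472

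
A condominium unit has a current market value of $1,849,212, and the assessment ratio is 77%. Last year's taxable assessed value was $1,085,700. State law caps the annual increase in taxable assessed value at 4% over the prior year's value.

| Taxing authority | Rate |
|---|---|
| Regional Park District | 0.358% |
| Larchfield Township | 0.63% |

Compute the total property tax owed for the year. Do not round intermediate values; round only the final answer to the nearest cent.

$11,155.78

Uncapped assessed value = $1,849,212 × 0.77 = $1,423,893.24
Cap limit = $1,085,700 × 1.04 = $1,129,128
Taxable assessed value = min($1,423,893.24, $1,129,128) = $1,129,128 (cap binds)
Regional Park District: $1,129,128 × 0.00358 = $4,042.27824
Larchfield Township: $1,129,128 × 0.0063 = $7,113.5064
Total = $11,155.78464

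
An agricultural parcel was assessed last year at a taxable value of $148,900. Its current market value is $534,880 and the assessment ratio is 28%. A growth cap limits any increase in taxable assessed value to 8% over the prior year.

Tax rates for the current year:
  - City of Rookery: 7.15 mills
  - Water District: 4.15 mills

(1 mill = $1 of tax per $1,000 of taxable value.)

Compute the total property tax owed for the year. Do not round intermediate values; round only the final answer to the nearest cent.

$1,692.36

Uncapped assessed value = $534,880 × 0.28 = $149,766.4
Cap limit = $148,900 × 1.08 = $160,812
Taxable assessed value = min($149,766.4, $160,812) = $149,766.4 (cap does not bind)
City of Rookery: $149,766.4 × 0.00715 = $1,070.82976
Water District: $149,766.4 × 0.00415 = $621.53056
Total = $1,692.36032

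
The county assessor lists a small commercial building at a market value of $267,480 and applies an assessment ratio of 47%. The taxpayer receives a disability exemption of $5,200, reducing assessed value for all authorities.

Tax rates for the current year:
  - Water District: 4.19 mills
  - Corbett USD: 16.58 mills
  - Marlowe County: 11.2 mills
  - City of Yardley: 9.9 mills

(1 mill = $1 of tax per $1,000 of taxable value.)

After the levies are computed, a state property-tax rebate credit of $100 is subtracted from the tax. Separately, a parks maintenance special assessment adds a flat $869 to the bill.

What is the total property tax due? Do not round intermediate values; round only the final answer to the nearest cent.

Assessed value = $267,480 × 0.47 = $125,715.6
Taxable value = $125,715.6 − $5,200 = $120,515.6
Water District: $120,515.6 × 0.00419 = $504.960364
Corbett USD: $120,515.6 × 0.01658 = $1,998.148648
Marlowe County: $120,515.6 × 0.0112 = $1,349.77472
City of Yardley: $120,515.6 × 0.0099 = $1,193.10444
Levies subtotal = $5,045.988172
After credit = $5,045.988172 − $100 = $4,945.988172
Total = $4,945.988172 + $869 = $5,814.988172

$5,814.99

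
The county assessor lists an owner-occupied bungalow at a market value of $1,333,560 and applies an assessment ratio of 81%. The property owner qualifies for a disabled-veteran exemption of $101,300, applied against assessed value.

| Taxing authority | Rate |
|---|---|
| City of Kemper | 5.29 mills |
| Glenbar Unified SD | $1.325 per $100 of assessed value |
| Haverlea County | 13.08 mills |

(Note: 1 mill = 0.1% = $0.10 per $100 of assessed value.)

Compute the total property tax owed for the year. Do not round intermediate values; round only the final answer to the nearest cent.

Assessed value = $1,333,560 × 0.81 = $1,080,183.6
Taxable value = $1,080,183.6 − $101,300 = $978,883.6
City of Kemper: $978,883.6 × 0.00529 = $5,178.294244
Glenbar Unified SD: $978,883.6 × 0.01325 = $12,970.2077
Haverlea County: $978,883.6 × 0.01308 = $12,803.797488
Total = $30,952.299432

$30,952.30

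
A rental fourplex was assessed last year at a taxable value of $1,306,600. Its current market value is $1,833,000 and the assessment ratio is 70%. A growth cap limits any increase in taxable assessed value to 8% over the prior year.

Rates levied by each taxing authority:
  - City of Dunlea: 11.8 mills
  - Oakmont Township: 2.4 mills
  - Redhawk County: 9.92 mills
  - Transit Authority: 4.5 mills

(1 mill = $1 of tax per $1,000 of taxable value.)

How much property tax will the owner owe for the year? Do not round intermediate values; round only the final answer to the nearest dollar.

Uncapped assessed value = $1,833,000 × 0.7 = $1,283,100
Cap limit = $1,306,600 × 1.08 = $1,411,128
Taxable assessed value = min($1,283,100, $1,411,128) = $1,283,100 (cap does not bind)
City of Dunlea: $1,283,100 × 0.0118 = $15,140.58
Oakmont Township: $1,283,100 × 0.0024 = $3,079.44
Redhawk County: $1,283,100 × 0.00992 = $12,728.352
Transit Authority: $1,283,100 × 0.0045 = $5,773.95
Total = $36,722.322

$36,722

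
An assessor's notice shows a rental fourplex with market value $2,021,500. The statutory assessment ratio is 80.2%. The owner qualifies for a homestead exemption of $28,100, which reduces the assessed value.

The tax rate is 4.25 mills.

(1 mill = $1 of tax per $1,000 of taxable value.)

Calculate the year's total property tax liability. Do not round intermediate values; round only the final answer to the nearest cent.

Assessed value = $2,021,500 × 0.802 = $1,621,243
Taxable value = $1,621,243 − $28,100 = $1,593,143
Tax = $1,593,143 × 0.00425 = $6,770.85775

$6,770.86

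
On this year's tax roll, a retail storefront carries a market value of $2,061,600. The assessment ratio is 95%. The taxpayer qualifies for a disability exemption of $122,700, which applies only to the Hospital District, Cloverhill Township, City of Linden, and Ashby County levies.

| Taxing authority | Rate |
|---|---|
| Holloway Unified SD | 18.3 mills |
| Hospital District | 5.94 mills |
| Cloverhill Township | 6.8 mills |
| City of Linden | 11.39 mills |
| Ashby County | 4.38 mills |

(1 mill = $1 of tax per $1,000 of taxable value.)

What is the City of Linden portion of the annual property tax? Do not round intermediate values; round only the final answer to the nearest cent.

Assessed value = $2,061,600 × 0.95 = $1,958,520
City of Linden taxable value = $1,958,520 − $122,700 = $1,835,820
City of Linden levy = $1,835,820 × 0.01139 = $20,909.9898

$20,909.99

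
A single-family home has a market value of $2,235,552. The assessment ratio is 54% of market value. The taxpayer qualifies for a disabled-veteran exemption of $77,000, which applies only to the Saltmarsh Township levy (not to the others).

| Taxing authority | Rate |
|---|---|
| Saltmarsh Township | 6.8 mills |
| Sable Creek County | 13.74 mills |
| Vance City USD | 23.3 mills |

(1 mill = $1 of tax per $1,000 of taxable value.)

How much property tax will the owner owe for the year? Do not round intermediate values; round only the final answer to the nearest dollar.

$52,400

Assessed value = $2,235,552 × 0.54 = $1,207,198.08
Saltmarsh Township: ($1,207,198.08 − $77,000) × 0.0068 = $1,130,198.08 × 0.0068 = $7,685.346944
Sable Creek County: $1,207,198.08 × 0.01374 = $16,586.9016192
Vance City USD: $1,207,198.08 × 0.0233 = $28,127.715264
Total = $52,399.9638272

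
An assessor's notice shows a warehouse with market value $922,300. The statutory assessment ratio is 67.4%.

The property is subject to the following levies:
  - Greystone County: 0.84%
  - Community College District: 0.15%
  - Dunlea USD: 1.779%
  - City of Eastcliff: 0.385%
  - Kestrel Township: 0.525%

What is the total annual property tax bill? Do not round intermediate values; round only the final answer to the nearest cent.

$22,869.78

Assessed value = $922,300 × 0.674 = $621,630.2
Greystone County: $621,630.2 × 0.0084 = $5,221.69368
Community College District: $621,630.2 × 0.0015 = $932.4453
Dunlea USD: $621,630.2 × 0.01779 = $11,058.801258
City of Eastcliff: $621,630.2 × 0.00385 = $2,393.27627
Kestrel Township: $621,630.2 × 0.00525 = $3,263.55855
Total = $5,221.69368 + $932.4453 + $11,058.801258 + $2,393.27627 + $3,263.55855 = $22,869.775058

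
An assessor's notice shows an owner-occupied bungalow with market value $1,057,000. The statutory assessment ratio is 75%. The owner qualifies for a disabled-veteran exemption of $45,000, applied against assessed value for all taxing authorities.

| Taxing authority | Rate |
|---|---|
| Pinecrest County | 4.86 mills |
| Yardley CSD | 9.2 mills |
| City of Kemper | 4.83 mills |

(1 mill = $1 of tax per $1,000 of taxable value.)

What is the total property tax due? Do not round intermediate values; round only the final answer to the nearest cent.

Assessed value = $1,057,000 × 0.75 = $792,750
Taxable value = $792,750 − $45,000 = $747,750
Pinecrest County: $747,750 × 0.00486 = $3,634.065
Yardley CSD: $747,750 × 0.0092 = $6,879.3
City of Kemper: $747,750 × 0.00483 = $3,611.6325
Total = $3,634.065 + $6,879.3 + $3,611.6325 = $14,124.9975

$14,125.00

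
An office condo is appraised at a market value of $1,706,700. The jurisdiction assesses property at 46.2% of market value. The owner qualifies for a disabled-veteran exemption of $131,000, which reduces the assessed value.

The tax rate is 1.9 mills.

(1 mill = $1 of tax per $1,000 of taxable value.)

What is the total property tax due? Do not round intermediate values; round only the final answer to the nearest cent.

$1,249.24

Assessed value = $1,706,700 × 0.462 = $788,495.4
Taxable value = $788,495.4 − $131,000 = $657,495.4
Tax = $657,495.4 × 0.0019 = $1,249.24126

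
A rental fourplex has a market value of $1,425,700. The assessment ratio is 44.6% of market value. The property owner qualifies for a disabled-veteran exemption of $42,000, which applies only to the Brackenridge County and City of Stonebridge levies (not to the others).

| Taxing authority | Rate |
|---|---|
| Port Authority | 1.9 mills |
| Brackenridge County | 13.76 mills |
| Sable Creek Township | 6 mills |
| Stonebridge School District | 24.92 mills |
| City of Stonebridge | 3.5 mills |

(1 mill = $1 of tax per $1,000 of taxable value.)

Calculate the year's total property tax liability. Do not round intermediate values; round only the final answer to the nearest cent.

Assessed value = $1,425,700 × 0.446 = $635,862.2
Port Authority: $635,862.2 × 0.0019 = $1,208.13818
Brackenridge County: ($635,862.2 − $42,000) × 0.01376 = $593,862.2 × 0.01376 = $8,171.543872
Sable Creek Township: $635,862.2 × 0.006 = $3,815.1732
Stonebridge School District: $635,862.2 × 0.02492 = $15,845.686024
City of Stonebridge: ($635,862.2 − $42,000) × 0.0035 = $593,862.2 × 0.0035 = $2,078.5177
Total = $31,119.058976

$31,119.06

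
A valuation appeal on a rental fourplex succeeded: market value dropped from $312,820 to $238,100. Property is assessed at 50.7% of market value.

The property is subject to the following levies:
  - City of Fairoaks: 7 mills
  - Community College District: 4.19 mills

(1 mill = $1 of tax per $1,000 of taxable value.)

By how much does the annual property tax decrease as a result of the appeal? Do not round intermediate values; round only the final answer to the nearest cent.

Old assessed value = $312,820 × 0.507 = $158,599.74
New assessed value = $238,100 × 0.507 = $120,716.7
Combined rate = 0.007 + 0.00419 = 0.01119
Old tax = $158,599.74 × 0.01119 = $1,774.7310906
New tax = $120,716.7 × 0.01119 = $1,350.819873
Reduction = $1,774.7310906 − $1,350.819873 = $423.9112176

$423.91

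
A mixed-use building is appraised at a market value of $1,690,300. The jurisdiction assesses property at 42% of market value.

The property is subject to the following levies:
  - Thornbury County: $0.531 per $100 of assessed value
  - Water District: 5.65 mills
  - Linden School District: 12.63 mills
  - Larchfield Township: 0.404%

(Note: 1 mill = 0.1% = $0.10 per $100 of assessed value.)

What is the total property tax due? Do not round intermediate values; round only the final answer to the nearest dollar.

$19,615

Assessed value = $1,690,300 × 0.42 = $709,926
Thornbury County: $709,926 × 0.00531 = $3,769.70706
Water District: $709,926 × 0.00565 = $4,011.0819
Linden School District: $709,926 × 0.01263 = $8,966.36538
Larchfield Township: $709,926 × 0.00404 = $2,868.10104
Total = $19,615.25538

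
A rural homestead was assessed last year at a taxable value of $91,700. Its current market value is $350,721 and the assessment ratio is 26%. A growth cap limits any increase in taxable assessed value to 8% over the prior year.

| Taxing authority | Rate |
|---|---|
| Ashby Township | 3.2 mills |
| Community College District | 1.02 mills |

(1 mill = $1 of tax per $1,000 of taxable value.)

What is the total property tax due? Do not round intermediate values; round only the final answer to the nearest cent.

$384.81

Uncapped assessed value = $350,721 × 0.26 = $91,187.46
Cap limit = $91,700 × 1.08 = $99,036
Taxable assessed value = min($91,187.46, $99,036) = $91,187.46 (cap does not bind)
Ashby Township: $91,187.46 × 0.0032 = $291.799872
Community College District: $91,187.46 × 0.00102 = $93.0112092
Total = $384.8110812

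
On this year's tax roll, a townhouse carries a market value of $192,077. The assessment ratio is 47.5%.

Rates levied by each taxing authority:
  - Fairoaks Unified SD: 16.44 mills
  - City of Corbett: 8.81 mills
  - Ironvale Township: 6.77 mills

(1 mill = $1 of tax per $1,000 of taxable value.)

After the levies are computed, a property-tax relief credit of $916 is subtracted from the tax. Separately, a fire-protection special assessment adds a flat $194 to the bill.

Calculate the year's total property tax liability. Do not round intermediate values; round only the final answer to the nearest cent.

$2,199.40

Assessed value = $192,077 × 0.475 = $91,236.575
Fairoaks Unified SD: $91,236.575 × 0.01644 = $1,499.929293
City of Corbett: $91,236.575 × 0.00881 = $803.79422575
Ironvale Township: $91,236.575 × 0.00677 = $617.67161275
Levies subtotal = $2,921.3951315
After credit = $2,921.3951315 − $916 = $2,005.3951315
Total = $2,005.3951315 + $194 = $2,199.3951315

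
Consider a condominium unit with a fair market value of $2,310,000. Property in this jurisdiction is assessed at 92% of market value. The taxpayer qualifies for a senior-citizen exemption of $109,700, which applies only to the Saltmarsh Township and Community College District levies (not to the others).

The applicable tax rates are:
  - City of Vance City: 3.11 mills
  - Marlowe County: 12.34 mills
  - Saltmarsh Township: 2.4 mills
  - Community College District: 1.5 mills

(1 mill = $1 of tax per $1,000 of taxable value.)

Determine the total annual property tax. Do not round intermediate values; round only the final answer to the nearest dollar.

Assessed value = $2,310,000 × 0.92 = $2,125,200
City of Vance City: $2,125,200 × 0.00311 = $6,609.372
Marlowe County: $2,125,200 × 0.01234 = $26,224.968
Saltmarsh Township: ($2,125,200 − $109,700) × 0.0024 = $2,015,500 × 0.0024 = $4,837.2
Community College District: ($2,125,200 − $109,700) × 0.0015 = $2,015,500 × 0.0015 = $3,023.25
Total = $40,694.79

$40,695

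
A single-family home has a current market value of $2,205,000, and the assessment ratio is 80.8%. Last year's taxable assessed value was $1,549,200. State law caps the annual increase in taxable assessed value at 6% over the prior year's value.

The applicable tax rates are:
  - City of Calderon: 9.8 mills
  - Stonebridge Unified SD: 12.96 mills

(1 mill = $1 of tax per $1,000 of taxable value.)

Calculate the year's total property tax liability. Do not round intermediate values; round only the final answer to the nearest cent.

$37,375.38

Uncapped assessed value = $2,205,000 × 0.808 = $1,781,640
Cap limit = $1,549,200 × 1.06 = $1,642,152
Taxable assessed value = min($1,781,640, $1,642,152) = $1,642,152 (cap binds)
City of Calderon: $1,642,152 × 0.0098 = $16,093.0896
Stonebridge Unified SD: $1,642,152 × 0.01296 = $21,282.28992
Total = $37,375.37952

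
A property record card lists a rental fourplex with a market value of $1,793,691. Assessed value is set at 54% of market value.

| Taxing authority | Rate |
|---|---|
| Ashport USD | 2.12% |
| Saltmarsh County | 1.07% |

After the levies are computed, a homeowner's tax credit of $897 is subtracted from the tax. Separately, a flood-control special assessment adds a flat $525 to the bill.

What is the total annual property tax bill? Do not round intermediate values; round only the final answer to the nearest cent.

$30,526.12

Assessed value = $1,793,691 × 0.54 = $968,593.14
Ashport USD: $968,593.14 × 0.0212 = $20,534.174568
Saltmarsh County: $968,593.14 × 0.0107 = $10,363.946598
Levies subtotal = $30,898.121166
After credit = $30,898.121166 − $897 = $30,001.121166
Total = $30,001.121166 + $525 = $30,526.121166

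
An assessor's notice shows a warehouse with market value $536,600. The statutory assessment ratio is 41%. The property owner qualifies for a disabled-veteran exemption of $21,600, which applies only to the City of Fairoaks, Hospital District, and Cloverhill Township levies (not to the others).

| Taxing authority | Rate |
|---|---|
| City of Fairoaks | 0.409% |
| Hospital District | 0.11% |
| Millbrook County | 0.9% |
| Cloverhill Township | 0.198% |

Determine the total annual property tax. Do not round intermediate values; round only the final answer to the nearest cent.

$3,402.63

Assessed value = $536,600 × 0.41 = $220,006
City of Fairoaks: ($220,006 − $21,600) × 0.00409 = $198,406 × 0.00409 = $811.48054
Hospital District: ($220,006 − $21,600) × 0.0011 = $198,406 × 0.0011 = $218.2466
Millbrook County: $220,006 × 0.009 = $1,980.054
Cloverhill Township: ($220,006 − $21,600) × 0.00198 = $198,406 × 0.00198 = $392.84388
Total = $3,402.62502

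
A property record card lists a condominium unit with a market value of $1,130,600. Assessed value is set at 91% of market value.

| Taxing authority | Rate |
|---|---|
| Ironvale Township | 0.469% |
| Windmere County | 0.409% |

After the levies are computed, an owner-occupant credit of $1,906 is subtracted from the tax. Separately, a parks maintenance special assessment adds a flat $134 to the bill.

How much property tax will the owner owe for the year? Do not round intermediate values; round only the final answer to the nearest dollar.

$7,261

Assessed value = $1,130,600 × 0.91 = $1,028,846
Ironvale Township: $1,028,846 × 0.00469 = $4,825.28774
Windmere County: $1,028,846 × 0.00409 = $4,207.98014
Levies subtotal = $9,033.26788
After credit = $9,033.26788 − $1,906 = $7,127.26788
Total = $7,127.26788 + $134 = $7,261.26788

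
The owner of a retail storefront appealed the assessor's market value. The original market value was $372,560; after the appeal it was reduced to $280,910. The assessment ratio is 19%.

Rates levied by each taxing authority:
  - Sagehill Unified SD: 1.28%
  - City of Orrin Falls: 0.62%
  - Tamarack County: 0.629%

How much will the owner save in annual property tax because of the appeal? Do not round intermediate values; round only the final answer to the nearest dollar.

$440

Old assessed value = $372,560 × 0.19 = $70,786.4
New assessed value = $280,910 × 0.19 = $53,372.9
Combined rate = 0.0128 + 0.0062 + 0.00629 = 0.02529
Old tax = $70,786.4 × 0.02529 = $1,790.188056
New tax = $53,372.9 × 0.02529 = $1,349.800641
Reduction = $1,790.188056 − $1,349.800641 = $440.387415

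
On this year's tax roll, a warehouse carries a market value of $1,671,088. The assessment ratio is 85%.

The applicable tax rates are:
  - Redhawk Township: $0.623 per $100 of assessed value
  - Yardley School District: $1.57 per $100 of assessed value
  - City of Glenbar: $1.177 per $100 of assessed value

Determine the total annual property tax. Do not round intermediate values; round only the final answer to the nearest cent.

Assessed value = $1,671,088 × 0.85 = $1,420,424.8
Redhawk Township: $1,420,424.8 × 0.00623 = $8,849.246504
Yardley School District: $1,420,424.8 × 0.0157 = $22,300.66936
City of Glenbar: $1,420,424.8 × 0.01177 = $16,718.399896
Total = $8,849.246504 + $22,300.66936 + $16,718.399896 = $47,868.31576

$47,868.32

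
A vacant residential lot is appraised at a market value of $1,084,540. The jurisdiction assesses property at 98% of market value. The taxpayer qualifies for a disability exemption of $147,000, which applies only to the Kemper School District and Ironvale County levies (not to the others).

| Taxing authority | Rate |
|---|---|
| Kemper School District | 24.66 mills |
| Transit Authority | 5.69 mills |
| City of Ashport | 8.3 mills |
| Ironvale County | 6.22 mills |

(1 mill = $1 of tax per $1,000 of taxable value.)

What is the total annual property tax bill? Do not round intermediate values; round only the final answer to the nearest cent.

Assessed value = $1,084,540 × 0.98 = $1,062,849.2
Kemper School District: ($1,062,849.2 − $147,000) × 0.02466 = $915,849.2 × 0.02466 = $22,584.841272
Transit Authority: $1,062,849.2 × 0.00569 = $6,047.611948
City of Ashport: $1,062,849.2 × 0.0083 = $8,821.64836
Ironvale County: ($1,062,849.2 − $147,000) × 0.00622 = $915,849.2 × 0.00622 = $5,696.582024
Total = $43,150.683604

$43,150.68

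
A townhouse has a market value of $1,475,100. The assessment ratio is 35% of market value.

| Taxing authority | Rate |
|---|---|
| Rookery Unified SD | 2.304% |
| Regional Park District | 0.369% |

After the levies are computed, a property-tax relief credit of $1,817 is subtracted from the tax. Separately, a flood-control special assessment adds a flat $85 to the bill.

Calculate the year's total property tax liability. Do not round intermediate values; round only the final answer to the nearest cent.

$12,068.30

Assessed value = $1,475,100 × 0.35 = $516,285
Rookery Unified SD: $516,285 × 0.02304 = $11,895.2064
Regional Park District: $516,285 × 0.00369 = $1,905.09165
Levies subtotal = $13,800.29805
After credit = $13,800.29805 − $1,817 = $11,983.29805
Total = $11,983.29805 + $85 = $12,068.29805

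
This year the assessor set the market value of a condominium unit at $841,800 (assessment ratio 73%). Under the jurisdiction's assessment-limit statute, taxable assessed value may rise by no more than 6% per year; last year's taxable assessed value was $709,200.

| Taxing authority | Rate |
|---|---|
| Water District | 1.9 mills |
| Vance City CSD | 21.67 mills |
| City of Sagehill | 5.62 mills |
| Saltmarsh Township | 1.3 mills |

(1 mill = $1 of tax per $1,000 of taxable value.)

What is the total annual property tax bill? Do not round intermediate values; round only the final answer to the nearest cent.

Uncapped assessed value = $841,800 × 0.73 = $614,514
Cap limit = $709,200 × 1.06 = $751,752
Taxable assessed value = min($614,514, $751,752) = $614,514 (cap does not bind)
Water District: $614,514 × 0.0019 = $1,167.5766
Vance City CSD: $614,514 × 0.02167 = $13,316.51838
City of Sagehill: $614,514 × 0.00562 = $3,453.56868
Saltmarsh Township: $614,514 × 0.0013 = $798.8682
Total = $18,736.53186

$18,736.53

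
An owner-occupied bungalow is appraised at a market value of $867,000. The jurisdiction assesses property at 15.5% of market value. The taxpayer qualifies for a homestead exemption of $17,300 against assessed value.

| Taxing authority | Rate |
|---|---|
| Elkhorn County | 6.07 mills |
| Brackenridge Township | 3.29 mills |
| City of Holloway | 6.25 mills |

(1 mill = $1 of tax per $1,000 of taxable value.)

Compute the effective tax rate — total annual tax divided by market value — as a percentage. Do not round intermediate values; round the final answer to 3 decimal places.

Assessed value = $867,000 × 0.155 = $134,385
Taxable value = $134,385 − $17,300 = $117,085
Elkhorn County: $117,085 × 0.00607 = $710.70595
Brackenridge Township: $117,085 × 0.00329 = $385.20965
City of Holloway: $117,085 × 0.00625 = $731.78125
Total tax = $1,827.69685
Effective rate = $1,827.69685 ÷ $867,000 = 0.211% of market value

0.211%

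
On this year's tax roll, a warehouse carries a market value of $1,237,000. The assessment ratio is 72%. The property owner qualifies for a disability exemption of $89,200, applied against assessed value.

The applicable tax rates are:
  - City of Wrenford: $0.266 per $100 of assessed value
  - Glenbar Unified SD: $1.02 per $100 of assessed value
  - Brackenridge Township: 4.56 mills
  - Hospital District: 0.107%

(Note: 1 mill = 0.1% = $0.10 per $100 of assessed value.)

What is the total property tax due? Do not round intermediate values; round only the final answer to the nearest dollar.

Assessed value = $1,237,000 × 0.72 = $890,640
Taxable value = $890,640 − $89,200 = $801,440
City of Wrenford: $801,440 × 0.00266 = $2,131.8304
Glenbar Unified SD: $801,440 × 0.0102 = $8,174.688
Brackenridge Township: $801,440 × 0.00456 = $3,654.5664
Hospital District: $801,440 × 0.00107 = $857.5408
Total = $14,818.6256

$14,819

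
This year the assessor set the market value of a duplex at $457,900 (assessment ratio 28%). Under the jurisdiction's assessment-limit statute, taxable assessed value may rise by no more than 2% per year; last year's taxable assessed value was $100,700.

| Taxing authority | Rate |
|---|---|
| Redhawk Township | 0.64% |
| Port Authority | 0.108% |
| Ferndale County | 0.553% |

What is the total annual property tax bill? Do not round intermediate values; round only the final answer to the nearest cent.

Uncapped assessed value = $457,900 × 0.28 = $128,212
Cap limit = $100,700 × 1.02 = $102,714
Taxable assessed value = min($128,212, $102,714) = $102,714 (cap binds)
Redhawk Township: $102,714 × 0.0064 = $657.3696
Port Authority: $102,714 × 0.00108 = $110.93112
Ferndale County: $102,714 × 0.00553 = $568.00842
Total = $1,336.30914

$1,336.31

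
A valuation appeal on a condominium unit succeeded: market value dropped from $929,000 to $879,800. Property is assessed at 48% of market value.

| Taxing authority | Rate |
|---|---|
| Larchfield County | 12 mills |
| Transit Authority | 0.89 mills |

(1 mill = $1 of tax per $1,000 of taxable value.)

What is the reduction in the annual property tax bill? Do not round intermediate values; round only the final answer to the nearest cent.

Old assessed value = $929,000 × 0.48 = $445,920
New assessed value = $879,800 × 0.48 = $422,304
Combined rate = 0.012 + 0.00089 = 0.01289
Old tax = $445,920 × 0.01289 = $5,747.9088
New tax = $422,304 × 0.01289 = $5,443.49856
Reduction = $5,747.9088 − $5,443.49856 = $304.41024

$304.41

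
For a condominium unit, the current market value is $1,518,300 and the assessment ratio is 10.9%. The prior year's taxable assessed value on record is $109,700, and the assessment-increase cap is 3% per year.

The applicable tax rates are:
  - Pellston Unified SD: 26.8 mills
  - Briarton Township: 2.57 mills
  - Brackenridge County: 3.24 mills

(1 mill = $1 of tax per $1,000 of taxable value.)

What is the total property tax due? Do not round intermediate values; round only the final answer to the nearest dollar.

Uncapped assessed value = $1,518,300 × 0.109 = $165,494.7
Cap limit = $109,700 × 1.03 = $112,991
Taxable assessed value = min($165,494.7, $112,991) = $112,991 (cap binds)
Pellston Unified SD: $112,991 × 0.0268 = $3,028.1588
Briarton Township: $112,991 × 0.00257 = $290.38687
Brackenridge County: $112,991 × 0.00324 = $366.09084
Total = $3,684.63651

$3,685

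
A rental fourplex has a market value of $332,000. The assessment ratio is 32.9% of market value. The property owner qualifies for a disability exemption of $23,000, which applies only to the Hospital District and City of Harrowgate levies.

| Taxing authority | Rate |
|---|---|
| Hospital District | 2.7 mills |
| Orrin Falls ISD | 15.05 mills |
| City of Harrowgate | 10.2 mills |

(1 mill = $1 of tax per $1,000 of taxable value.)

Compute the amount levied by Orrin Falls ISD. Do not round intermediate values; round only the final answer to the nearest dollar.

$1,644

Assessed value = $332,000 × 0.329 = $109,228
Orrin Falls ISD taxable value = $109,228 (exemption does not apply)
Orrin Falls ISD levy = $109,228 × 0.01505 = $1,643.8814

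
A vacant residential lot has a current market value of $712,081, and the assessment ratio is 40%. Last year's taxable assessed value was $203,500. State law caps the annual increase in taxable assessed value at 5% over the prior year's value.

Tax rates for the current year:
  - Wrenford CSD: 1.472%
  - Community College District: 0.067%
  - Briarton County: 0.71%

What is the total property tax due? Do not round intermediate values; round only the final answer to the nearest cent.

$4,805.55

Uncapped assessed value = $712,081 × 0.4 = $284,832.4
Cap limit = $203,500 × 1.05 = $213,675
Taxable assessed value = min($284,832.4, $213,675) = $213,675 (cap binds)
Wrenford CSD: $213,675 × 0.01472 = $3,145.296
Community College District: $213,675 × 0.00067 = $143.16225
Briarton County: $213,675 × 0.0071 = $1,517.0925
Total = $4,805.55075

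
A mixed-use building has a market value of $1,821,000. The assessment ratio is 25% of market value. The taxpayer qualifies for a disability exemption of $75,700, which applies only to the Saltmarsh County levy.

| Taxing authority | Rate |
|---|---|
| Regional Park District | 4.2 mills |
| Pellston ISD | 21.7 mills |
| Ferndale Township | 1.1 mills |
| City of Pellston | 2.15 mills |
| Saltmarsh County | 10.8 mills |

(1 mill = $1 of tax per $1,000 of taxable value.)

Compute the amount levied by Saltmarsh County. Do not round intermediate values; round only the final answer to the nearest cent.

$4,099.14

Assessed value = $1,821,000 × 0.25 = $455,250
Saltmarsh County taxable value = $455,250 − $75,700 = $379,550
Saltmarsh County levy = $379,550 × 0.0108 = $4,099.14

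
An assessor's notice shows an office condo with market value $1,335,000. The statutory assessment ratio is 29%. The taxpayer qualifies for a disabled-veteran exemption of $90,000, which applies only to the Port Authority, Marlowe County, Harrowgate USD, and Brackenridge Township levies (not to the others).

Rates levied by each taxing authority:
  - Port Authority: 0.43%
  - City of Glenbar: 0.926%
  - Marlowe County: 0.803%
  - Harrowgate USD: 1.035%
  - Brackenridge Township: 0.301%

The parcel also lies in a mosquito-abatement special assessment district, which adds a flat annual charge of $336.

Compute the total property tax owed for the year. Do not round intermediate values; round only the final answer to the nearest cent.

Assessed value = $1,335,000 × 0.29 = $387,150
Port Authority: ($387,150 − $90,000) × 0.0043 = $297,150 × 0.0043 = $1,277.745
City of Glenbar: $387,150 × 0.00926 = $3,585.009
Marlowe County: ($387,150 − $90,000) × 0.00803 = $297,150 × 0.00803 = $2,386.1145
Harrowgate USD: ($387,150 − $90,000) × 0.01035 = $297,150 × 0.01035 = $3,075.5025
Brackenridge Township: ($387,150 − $90,000) × 0.00301 = $297,150 × 0.00301 = $894.4215
Levies subtotal = $11,218.7925
Total = $11,218.7925 + $336 = $11,554.7925

$11,554.79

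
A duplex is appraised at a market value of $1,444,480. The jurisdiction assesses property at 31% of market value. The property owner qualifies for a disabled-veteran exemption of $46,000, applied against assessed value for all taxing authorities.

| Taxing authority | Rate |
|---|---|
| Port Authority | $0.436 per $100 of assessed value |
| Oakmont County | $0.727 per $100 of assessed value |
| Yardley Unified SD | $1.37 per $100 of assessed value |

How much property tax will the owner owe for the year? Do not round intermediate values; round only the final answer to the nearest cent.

$10,177.31

Assessed value = $1,444,480 × 0.31 = $447,788.8
Taxable value = $447,788.8 − $46,000 = $401,788.8
Port Authority: $401,788.8 × 0.00436 = $1,751.799168
Oakmont County: $401,788.8 × 0.00727 = $2,921.004576
Yardley Unified SD: $401,788.8 × 0.0137 = $5,504.50656
Total = $1,751.799168 + $2,921.004576 + $5,504.50656 = $10,177.310304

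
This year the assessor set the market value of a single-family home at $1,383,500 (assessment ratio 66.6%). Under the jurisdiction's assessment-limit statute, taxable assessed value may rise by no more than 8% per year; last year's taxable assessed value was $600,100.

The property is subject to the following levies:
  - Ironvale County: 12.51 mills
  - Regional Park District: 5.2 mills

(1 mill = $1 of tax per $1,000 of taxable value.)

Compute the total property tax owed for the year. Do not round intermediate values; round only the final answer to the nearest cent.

Uncapped assessed value = $1,383,500 × 0.666 = $921,411
Cap limit = $600,100 × 1.08 = $648,108
Taxable assessed value = min($921,411, $648,108) = $648,108 (cap binds)
Ironvale County: $648,108 × 0.01251 = $8,107.83108
Regional Park District: $648,108 × 0.0052 = $3,370.1616
Total = $11,477.99268

$11,477.99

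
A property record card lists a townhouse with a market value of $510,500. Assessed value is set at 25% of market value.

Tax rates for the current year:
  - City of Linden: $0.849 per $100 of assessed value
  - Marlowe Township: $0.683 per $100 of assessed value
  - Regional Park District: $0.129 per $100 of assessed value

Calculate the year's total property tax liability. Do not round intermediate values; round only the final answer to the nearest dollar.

Assessed value = $510,500 × 0.25 = $127,625
City of Linden: $127,625 × 0.00849 = $1,083.53625
Marlowe Township: $127,625 × 0.00683 = $871.67875
Regional Park District: $127,625 × 0.00129 = $164.63625
Total = $1,083.53625 + $871.67875 + $164.63625 = $2,119.85125

$2,120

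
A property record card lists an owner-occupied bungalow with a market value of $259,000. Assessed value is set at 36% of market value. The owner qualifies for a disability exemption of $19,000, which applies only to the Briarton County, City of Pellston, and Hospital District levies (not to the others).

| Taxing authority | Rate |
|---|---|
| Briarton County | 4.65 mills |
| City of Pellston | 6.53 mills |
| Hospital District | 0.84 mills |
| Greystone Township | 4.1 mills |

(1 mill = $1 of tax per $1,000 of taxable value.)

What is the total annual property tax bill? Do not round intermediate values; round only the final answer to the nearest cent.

$1,274.65

Assessed value = $259,000 × 0.36 = $93,240
Briarton County: ($93,240 − $19,000) × 0.00465 = $74,240 × 0.00465 = $345.216
City of Pellston: ($93,240 − $19,000) × 0.00653 = $74,240 × 0.00653 = $484.7872
Hospital District: ($93,240 − $19,000) × 0.00084 = $74,240 × 0.00084 = $62.3616
Greystone Township: $93,240 × 0.0041 = $382.284
Total = $1,274.6488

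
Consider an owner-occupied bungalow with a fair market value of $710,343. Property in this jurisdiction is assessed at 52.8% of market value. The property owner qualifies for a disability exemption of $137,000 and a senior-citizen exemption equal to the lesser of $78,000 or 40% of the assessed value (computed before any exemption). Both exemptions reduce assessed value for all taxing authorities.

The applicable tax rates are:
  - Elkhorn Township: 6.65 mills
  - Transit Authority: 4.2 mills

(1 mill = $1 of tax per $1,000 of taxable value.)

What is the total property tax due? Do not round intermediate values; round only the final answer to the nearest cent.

$1,736.66

Assessed value = $710,343 × 0.528 = $375,061.104
Senior-citizen exemption = min($78,000, 40% × $375,061.104) = min($78,000, $150,024.4416) = $78,000 (dollar cap binds)
Taxable value = $375,061.104 − $137,000 − $78,000 = $160,061.104
Elkhorn Township: $160,061.104 × 0.00665 = $1,064.4063416
Transit Authority: $160,061.104 × 0.0042 = $672.2566368
Total = $1,736.6629784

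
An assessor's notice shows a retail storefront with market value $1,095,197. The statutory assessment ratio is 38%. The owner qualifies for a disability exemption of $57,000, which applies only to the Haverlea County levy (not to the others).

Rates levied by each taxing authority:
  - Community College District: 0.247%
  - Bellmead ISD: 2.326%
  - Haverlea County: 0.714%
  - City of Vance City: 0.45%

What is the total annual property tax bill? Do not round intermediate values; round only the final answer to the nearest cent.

$15,145.47

Assessed value = $1,095,197 × 0.38 = $416,174.86
Community College District: $416,174.86 × 0.00247 = $1,027.9519042
Bellmead ISD: $416,174.86 × 0.02326 = $9,680.2272436
Haverlea County: ($416,174.86 − $57,000) × 0.00714 = $359,174.86 × 0.00714 = $2,564.5085004
City of Vance City: $416,174.86 × 0.0045 = $1,872.78687
Total = $15,145.4745182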